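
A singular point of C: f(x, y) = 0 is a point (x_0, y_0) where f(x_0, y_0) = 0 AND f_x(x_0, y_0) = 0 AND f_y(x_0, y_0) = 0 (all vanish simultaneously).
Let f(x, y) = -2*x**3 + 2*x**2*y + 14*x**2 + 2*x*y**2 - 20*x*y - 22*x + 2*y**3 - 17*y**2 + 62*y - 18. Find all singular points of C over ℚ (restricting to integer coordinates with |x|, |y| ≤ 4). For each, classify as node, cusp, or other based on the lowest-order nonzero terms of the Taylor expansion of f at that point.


Singular points: {(3, 2)}; classification: cusp.

Compute partial derivatives:
  f_x = -6*x**2 + 4*x*y + 28*x + 2*y**2 - 20*y - 22.
  f_y = 2*x**2 + 4*x*y - 20*x + 6*y**2 - 34*y + 62.
Scan x_0 ∈ {−4, ..., 4}. For each x_0, f_y(x_0, y) is a polynomial in y; find its integer roots y ∈ {−4, ..., 4}, then test f_x and f at those candidates.
  x = -4: f_y(-4, y) = 6*y**2 - 50*y + 174; no integer root y with |y| ≤ 4.
  x = -3: f_y(-3, y) = 6*y**2 - 46*y + 140; no integer root y with |y| ≤ 4.
  x = -2: f_y(-2, y) = 6*y**2 - 42*y + 110; no integer root y with |y| ≤ 4.
  x = -1: f_y(-1, y) = 6*y**2 - 38*y + 84; no integer root y with |y| ≤ 4.
  x = 0: f_y(0, y) = 6*y**2 - 34*y + 62; no integer root y with |y| ≤ 4.
  x = 1: f_y(1, y) = 6*y**2 - 30*y + 44; no integer root y with |y| ≤ 4.
  x = 2: f_y(2, y) = 6*y**2 - 26*y + 30; no integer root y with |y| ≤ 4.
  x = 3: f_y(3, y) = 6*y**2 - 22*y + 20; vanishes at y ∈ {2}. (3, 2): f_x = 0, f = 0 — SINGULAR.
  x = 4: f_y(4, y) = 6*y**2 - 18*y + 14; no integer root y with |y| ≤ 4.
Only singular point on the grid: (3, 2).
Classify: substitute x = 3 + u, y = 2 + v and expand: f = -2*u**3 + 2*u**2*v + 2*u*v**2 + 2*v**3 + v**2.
No constant or linear terms (consistent with a singular point). Quadratic part: v**2. Cubic part: -2*u**3 + 2*u**2*v + 2*u*v**2 + 2*v**3.
The quadratic part v**2 is a perfect square, so there is a single (double) tangent line v = 0, i.e. y = 2. Restricting the cubic part to that line (v = 0) leaves -2*u**3 ≠ 0, so f is not divisible by v and the branch is v² ≈ 2*u**3 to lowest order — this is a cusp.
Classification: cusp.


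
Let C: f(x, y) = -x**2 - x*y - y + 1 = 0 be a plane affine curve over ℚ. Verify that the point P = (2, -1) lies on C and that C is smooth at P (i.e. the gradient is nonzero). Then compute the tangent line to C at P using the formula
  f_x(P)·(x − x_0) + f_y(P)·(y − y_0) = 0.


Tangent line at P: -3*x - 3*y + 3 = 0.

Step 1: f(2, -1) = 0, so P lies on C.
Step 2: partial derivatives
  f_x(x, y) = -2*x - y, f_y(x, y) = -x - 1.
  f_x(P) = -3, f_y(P) = -3 (gradient nonzero, so P is smooth).
Step 3: tangent line at P: -3·(x − 2) + -3·(y − -1) = 0.
Expanding: -3*x - 3*y + 3 = 0.


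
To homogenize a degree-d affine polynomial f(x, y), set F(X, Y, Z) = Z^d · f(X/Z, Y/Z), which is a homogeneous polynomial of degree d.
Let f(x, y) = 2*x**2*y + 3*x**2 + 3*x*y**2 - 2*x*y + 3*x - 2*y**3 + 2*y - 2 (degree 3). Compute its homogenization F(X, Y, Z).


F(X, Y, Z) = 2*X**2*Y + 3*X**2*Z + 3*X*Y**2 - 2*X*Y*Z + 3*X*Z**2 - 2*Y**3 + 2*Y*Z**2 - 2*Z**3

deg(f) = 3.
Substitute x = X/Z, y = Y/Z into f, then multiply by Z^3.
  monomial 2·x^2·y^1 ↦ 2·X^2·Y^1·Z^0.
  monomial 3·x^2·y^0 ↦ 3·X^2·Y^0·Z^1.
  monomial 3·x^1·y^2 ↦ 3·X^1·Y^2·Z^0.
  monomial -2·x^1·y^1 ↦ -2·X^1·Y^1·Z^1.
  monomial 3·x^1·y^0 ↦ 3·X^1·Y^0·Z^2.
  monomial -2·x^0·y^3 ↦ -2·X^0·Y^3·Z^0.
  monomial 2·x^0·y^1 ↦ 2·X^0·Y^1·Z^2.
  monomial -2·x^0·y^0 ↦ -2·X^0·Y^0·Z^3.
Collecting: F(X, Y, Z) = 2*X**2*Y + 3*X**2*Z + 3*X*Y**2 - 2*X*Y*Z + 3*X*Z**2 - 2*Y**3 + 2*Y*Z**2 - 2*Z**3.


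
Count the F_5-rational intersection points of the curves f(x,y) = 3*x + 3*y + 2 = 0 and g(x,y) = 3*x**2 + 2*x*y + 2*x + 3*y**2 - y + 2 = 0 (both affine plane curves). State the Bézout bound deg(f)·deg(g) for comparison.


Common zeros: ∅; count = 0; Bézout bound = 2.

deg(f) = 1, deg(g) = 2, so Bézout bound = 2.
Scan x ∈ F_5. For each x, list the y ∈ F_5 with f(x, y) ≡ 0 and those with g(x, y) ≡ 0 (mod 5); the common zeros in that column are the intersection.
  x = 0: f ≡ 0 at y ∈ {1}; g ≡ 0 at y ∈ ∅; common: ∅.
  x = 1: f ≡ 0 at y ∈ {0}; g ≡ 0 at y ∈ ∅; common: ∅.
  x = 2: f ≡ 0 at y ∈ {4}; g ≡ 0 at y ∈ ∅; common: ∅.
  x = 3: f ≡ 0 at y ∈ {3}; g ≡ 0 at y ∈ {0}; common: ∅.
  x = 4: f ≡ 0 at y ∈ {2}; g ≡ 0 at y ∈ ∅; common: ∅.
Collecting: common zeros = ∅, so the count is 0.
Comparison with the Bézout bound: 0 ≤ 2 = deg(f)·deg(g), as expected for curves with no common component (the affine F_5-count falls short of the bound because intersections may lie at infinity, over extension fields, or carry multiplicity).


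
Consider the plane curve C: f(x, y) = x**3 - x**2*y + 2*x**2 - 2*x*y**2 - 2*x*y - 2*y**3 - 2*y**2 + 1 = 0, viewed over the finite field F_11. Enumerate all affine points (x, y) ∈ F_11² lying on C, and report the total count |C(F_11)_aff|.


Affine F_11-points: {(3, 10), (4, 9), (5, 0), (6, 2), (6, 6), (6, 7), (7, 3)}; count = 7.

For each of the 121 pairs (x, y) ∈ F_11², evaluate f(x, y) mod 11. Record the zeros.
  x = 0: [0↦1, 1↦8, 2↦10, 3↦6, 4↦6, 5↦9, 6↦3, 7↦9, 8↦4, 9↦9, 10↦1]  zeros at y ∈ ∅
  x = 1: [0↦4, 1↦6, 2↦10, 3↦4, 4↦9, 5↦2, 6↦4, 7↦3, 8↦9, 9↦10, 10↦5]  zeros at y ∈ ∅
  x = 2: [0↦6, 1↦1, 2↦5, 3↦6, 4↦3, 5↦6, 6↦3, 7↦4, 8↦8, 9↦3, 10↦10]  zeros at y ∈ ∅
  x = 3: [0↦2, 1↦10, 2↦1, 3↦7, 4↦5, 5↦5, 6↦6, 7↦7, 8↦7, 9↦5, 10↦0]  zeros at y ∈ {10}
  x = 4: [0↦9, 1↦6, 2↦4, 3↦2, 4↦10, 5↦5, 6↦8, 7↦7, 8↦1, 9↦0, 10↦3]  zeros at y ∈ {9}
  x = 5: [0↦0, 1↦6, 2↦9, 3↦8, 4↦2, 5↦1, 6↦4, 7↦10, 8↦7, 9↦5, 10↦3]  zeros at y ∈ {0}
  x = 6: [0↦3, 1↦5, 2↦0, 3↦9, 4↦9, 5↦10, 6↦0, 7↦0, 8↦9, 9↦4, 10↦6]  zeros at y ∈ {2, 6, 7}
  x = 7: [0↦2, 1↦9, 2↦5, 3↦0, 4↦4, 5↦5, 6↦2, 7↦5, 8↦2, 9↦3, 10↦7]  zeros at y ∈ {3}
  x = 8: [0↦3, 1↦2, 2↦8, 3↦9, 4↦4, 5↦3, 6↦5, 7↦9, 8↦3, 9↦8, 10↦1]  zeros at y ∈ ∅
  x = 9: [0↦1, 1↦1, 2↦4, 3↦9, 4↦4, 5↦10, 6↦4, 7↦7, 8↦7, 9↦3, 10↦5]  zeros at y ∈ ∅
  x = 10: [0↦2, 1↦1, 2↦10, 3↦6, 4↦10, 5↦10, 6↦5, 7↦5, 8↦9, 9↦5, 10↦3]  zeros at y ∈ ∅
Collecting zeros: affine points = {(3, 10), (4, 9), (5, 0), (6, 2), (6, 6), (6, 7), (7, 3)}.
Total count |C(F_11)_aff| = 7.


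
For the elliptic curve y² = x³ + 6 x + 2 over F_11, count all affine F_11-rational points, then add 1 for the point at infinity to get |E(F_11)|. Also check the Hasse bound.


Affine points = {(1, 3), (1, 8), (2, 0), (3, 5), (3, 6), (5, 5), (5, 6), (6, 1), (6, 10), (8, 1), (8, 10), (9, 2), (9, 9)}; affine count = 13; |E(F_11)| = 14.

Discriminant check: Δ ∝ 4a³ + 27b² = 4·6³ + 27·2² = 4·216 + 27·4 ≡ 4 (mod 11). Nonzero ⇒ E is nonsingular.
For each x ∈ F_11, compute rhs = x³ + 6·x + 2 mod 11, then count y ∈ F_11 with y² ≡ rhs.
  x = 0: rhs = 2, matching y values: none (0 points).
  x = 1: rhs = 9, matching y values: 3, 8 (2 points).
  x = 2: rhs = 0, matching y values: 0 (1 points).
  x = 3: rhs = 3, matching y values: 5, 6 (2 points).
  x = 4: rhs = 2, matching y values: none (0 points).
  x = 5: rhs = 3, matching y values: 5, 6 (2 points).
  x = 6: rhs = 1, matching y values: 1, 10 (2 points).
  x = 7: rhs = 2, matching y values: none (0 points).
  x = 8: rhs = 1, matching y values: 1, 10 (2 points).
  x = 9: rhs = 4, matching y values: 2, 9 (2 points).
  x = 10: rhs = 6, matching y values: none (0 points).
Total affine count: 13.
Full point count |E(F_11)| = 13 + 1 = 14.
Hasse bound: |14 − (11+1)| = |2| = 2 ≤ 2√11 ≈ 6.6332 ✓.


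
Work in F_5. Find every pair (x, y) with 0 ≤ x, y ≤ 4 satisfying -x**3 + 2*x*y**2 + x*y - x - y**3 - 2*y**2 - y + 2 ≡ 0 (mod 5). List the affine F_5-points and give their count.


Affine F_5-points: {(1, 0), (3, 4), (4, 3)}; count = 3.

For each of the 25 pairs (x, y) ∈ F_5², evaluate f(x, y) mod 5. Record the zeros.
  x = 0: [0↦2, 1↦3, 2↦4, 3↦4, 4↦2]  zeros at y ∈ ∅
  x = 1: [0↦0, 1↦4, 2↦2, 3↦3, 4↦1]  zeros at y ∈ {0}
  x = 2: [0↦2, 1↦4, 2↦4, 3↦1, 4↦4]  zeros at y ∈ ∅
  x = 3: [0↦2, 1↦2, 2↦4, 3↦2, 4↦0]  zeros at y ∈ {4}
  x = 4: [0↦4, 1↦2, 2↦1, 3↦0, 4↦3]  zeros at y ∈ {3}
Collecting zeros: affine points = {(1, 0), (3, 4), (4, 3)}.
Total count |C(F_5)_aff| = 3.


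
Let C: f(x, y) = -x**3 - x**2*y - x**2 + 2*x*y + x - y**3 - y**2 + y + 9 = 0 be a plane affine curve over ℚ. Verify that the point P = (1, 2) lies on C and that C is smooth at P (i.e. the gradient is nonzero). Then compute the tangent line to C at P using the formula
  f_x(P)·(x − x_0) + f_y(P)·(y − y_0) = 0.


Tangent line at P: -4*x - 14*y + 32 = 0.

Step 1: f(1, 2) = 0, so P lies on C.
Step 2: partial derivatives
  f_x(x, y) = -3*x**2 - 2*x*y - 2*x + 2*y + 1, f_y(x, y) = -x**2 + 2*x - 3*y**2 - 2*y + 1.
  f_x(P) = -4, f_y(P) = -14 (gradient nonzero, so P is smooth).
Step 3: tangent line at P: -4·(x − 1) + -14·(y − 2) = 0.
Expanding: -4*x - 14*y + 32 = 0.


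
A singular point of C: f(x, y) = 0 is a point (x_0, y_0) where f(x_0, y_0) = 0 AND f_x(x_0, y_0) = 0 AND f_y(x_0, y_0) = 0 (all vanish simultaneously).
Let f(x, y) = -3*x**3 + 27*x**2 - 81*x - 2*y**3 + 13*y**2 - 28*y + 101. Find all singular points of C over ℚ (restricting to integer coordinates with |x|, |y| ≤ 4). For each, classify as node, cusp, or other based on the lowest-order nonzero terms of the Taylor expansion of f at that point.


Singular points: {(3, 2)}; classification: cusp.

Compute partial derivatives:
  f_x = -9*x**2 + 54*x - 81.
  f_y = -6*y**2 + 26*y - 28.
Scan x_0 ∈ {−4, ..., 4}. For each x_0, f_y(x_0, y) is a polynomial in y; find its integer roots y ∈ {−4, ..., 4}, then test f_x and f at those candidates.
  x = -4: f_y(-4, y) = -6*y**2 + 26*y - 28; vanishes at y ∈ {2}. (-4, 2): f_x = -441 ≠ 0.
  x = -3: f_y(-3, y) = -6*y**2 + 26*y - 28; vanishes at y ∈ {2}. (-3, 2): f_x = -324 ≠ 0.
  x = -2: f_y(-2, y) = -6*y**2 + 26*y - 28; vanishes at y ∈ {2}. (-2, 2): f_x = -225 ≠ 0.
  x = -1: f_y(-1, y) = -6*y**2 + 26*y - 28; vanishes at y ∈ {2}. (-1, 2): f_x = -144 ≠ 0.
  x = 0: f_y(0, y) = -6*y**2 + 26*y - 28; vanishes at y ∈ {2}. (0, 2): f_x = -81 ≠ 0.
  x = 1: f_y(1, y) = -6*y**2 + 26*y - 28; vanishes at y ∈ {2}. (1, 2): f_x = -36 ≠ 0.
  x = 2: f_y(2, y) = -6*y**2 + 26*y - 28; vanishes at y ∈ {2}. (2, 2): f_x = -9 ≠ 0.
  x = 3: f_y(3, y) = -6*y**2 + 26*y - 28; vanishes at y ∈ {2}. (3, 2): f_x = 0, f = 0 — SINGULAR.
  x = 4: f_y(4, y) = -6*y**2 + 26*y - 28; vanishes at y ∈ {2}. (4, 2): f_x = -9 ≠ 0.
Only singular point on the grid: (3, 2).
Classify: substitute x = 3 + u, y = 2 + v and expand: f = -3*u**3 - 2*v**3 + v**2.
No constant or linear terms (consistent with a singular point). Quadratic part: v**2. Cubic part: -3*u**3 - 2*v**3.
The quadratic part v**2 is a perfect square, so there is a single (double) tangent line v = 0, i.e. y = 2. Restricting the cubic part to that line (v = 0) leaves -3*u**3 ≠ 0, so f is not divisible by v and the branch is v² ≈ 3*u**3 to lowest order — this is a cusp.
Classification: cusp.


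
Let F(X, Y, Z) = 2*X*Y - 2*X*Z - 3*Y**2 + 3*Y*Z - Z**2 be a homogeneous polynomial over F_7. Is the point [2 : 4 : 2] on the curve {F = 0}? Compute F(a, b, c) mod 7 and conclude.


F(2,4,2) ≡ 1 (mod 7); P is NOT on the curve.

Evaluate F(2, 4, 2) term-by-term (mod 7).
  2*X*Y ↦ 2·2·4·1 = 16
  -2*X*Z ↦ -2·2·1·2 = -8
  -3*Y**2 ↦ -3·1·16·1 = -48
  3*Y*Z ↦ 3·1·4·2 = 24
  -Z**2 ↦ -1·1·1·4 = -4
Sum: F(2, 4, 2) = (16) + (-8) + (-48) + (24) + (-4) = -20.
Reducing mod 7: -20 ≡ 1 (mod 7).
Since F(a, b, c) ≡ 1 ≠ 0 (mod 7), P does NOT lie on the curve.


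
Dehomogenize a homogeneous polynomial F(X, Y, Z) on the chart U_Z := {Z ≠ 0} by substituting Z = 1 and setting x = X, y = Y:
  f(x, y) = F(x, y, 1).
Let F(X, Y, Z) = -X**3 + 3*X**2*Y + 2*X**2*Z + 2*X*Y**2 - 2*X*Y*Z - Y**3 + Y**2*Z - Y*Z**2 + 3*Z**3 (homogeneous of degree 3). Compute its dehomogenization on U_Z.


f(x, y) = -x**3 + 3*x**2*y + 2*x**2 + 2*x*y**2 - 2*x*y - y**3 + y**2 - y + 3

On U_Z we set Z = 1. Each monomial c·X^i·Y^j·Z^k in F becomes c·x^i·y^j·1^k = c·x^i·y^j.
Substituting Z = 1: F(X, Y, 1) = -x**3 + 3*x**2*y + 2*x**2 + 2*x*y**2 - 2*x*y - y**3 + y**2 - y + 3.
Note: deg(f) ≤ deg(F) = 3; strict inequality happens when F is divisible by Z (lost terms).


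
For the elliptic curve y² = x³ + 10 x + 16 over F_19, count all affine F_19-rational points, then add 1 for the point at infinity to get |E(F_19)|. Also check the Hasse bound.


Affine points = {(0, 4), (0, 15), (2, 5), (2, 14), (3, 4), (3, 15), (4, 5), (4, 14), (5, 1), (5, 18), (6, 8), (6, 11), (7, 7), (7, 12), (8, 0), (13, 5), (13, 14), (15, 8), (15, 11), (16, 4), (16, 15), (17, 8), (17, 11), (18, 9), (18, 10)}; affine count = 25; |E(F_19)| = 26.

Discriminant check: Δ ∝ 4a³ + 27b² = 4·10³ + 27·16² = 4·1000 + 27·256 ≡ 6 (mod 19). Nonzero ⇒ E is nonsingular.
For each x ∈ F_19, compute rhs = x³ + 10·x + 16 mod 19, then count y ∈ F_19 with y² ≡ rhs.
  x = 0: rhs = 16, matching y values: 4, 15 (2 points).
  x = 1: rhs = 8, matching y values: none (0 points).
  x = 2: rhs = 6, matching y values: 5, 14 (2 points).
  x = 3: rhs = 16, matching y values: 4, 15 (2 points).
  x = 4: rhs = 6, matching y values: 5, 14 (2 points).
  x = 5: rhs = 1, matching y values: 1, 18 (2 points).
  x = 6: rhs = 7, matching y values: 8, 11 (2 points).
  x = 7: rhs = 11, matching y values: 7, 12 (2 points).
  x = 8: rhs = 0, matching y values: 0 (1 points).
  x = 9: rhs = 18, matching y values: none (0 points).
  x = 10: rhs = 14, matching y values: none (0 points).
  x = 11: rhs = 13, matching y values: none (0 points).
  x = 12: rhs = 2, matching y values: none (0 points).
  x = 13: rhs = 6, matching y values: 5, 14 (2 points).
  x = 14: rhs = 12, matching y values: none (0 points).
  x = 15: rhs = 7, matching y values: 8, 11 (2 points).
  x = 16: rhs = 16, matching y values: 4, 15 (2 points).
  x = 17: rhs = 7, matching y values: 8, 11 (2 points).
  x = 18: rhs = 5, matching y values: 9, 10 (2 points).
Total affine count: 25.
Full point count |E(F_19)| = 25 + 1 = 26.
Hasse bound: |26 − (19+1)| = |6| = 6 ≤ 2√19 ≈ 8.7178 ✓.


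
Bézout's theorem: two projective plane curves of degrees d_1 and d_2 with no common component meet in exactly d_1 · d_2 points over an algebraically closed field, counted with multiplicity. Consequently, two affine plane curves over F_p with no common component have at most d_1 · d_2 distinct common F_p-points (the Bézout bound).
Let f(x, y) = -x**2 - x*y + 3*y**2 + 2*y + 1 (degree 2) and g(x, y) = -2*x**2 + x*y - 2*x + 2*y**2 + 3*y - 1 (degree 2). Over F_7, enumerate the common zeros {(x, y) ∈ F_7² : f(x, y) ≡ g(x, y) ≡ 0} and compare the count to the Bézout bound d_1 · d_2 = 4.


Common zeros: ∅; count = 0; Bézout bound = 4.

deg(f) = 2, deg(g) = 2, so Bézout bound = 4.
Scan x ∈ F_7. For each x, list the y ∈ F_7 with f(x, y) ≡ 0 and those with g(x, y) ≡ 0 (mod 7); the common zeros in that column are the intersection.
  x = 0: f ≡ 0 at y ∈ ∅; g ≡ 0 at y ∈ ∅; common: ∅.
  x = 1: f ≡ 0 at y ∈ {0, 2}; g ≡ 0 at y ∈ {6}; common: ∅.
  x = 2: f ≡ 0 at y ∈ {1, 6}; g ≡ 0 at y ∈ ∅; common: ∅.
  x = 3: f ≡ 0 at y ∈ ∅; g ≡ 0 at y ∈ ∅; common: ∅.
  x = 4: f ≡ 0 at y ∈ {1, 2}; g ≡ 0 at y ∈ ∅; common: ∅.
  x = 5: f ≡ 0 at y ∈ ∅; g ≡ 0 at y ∈ ∅; common: ∅.
  x = 6: f ≡ 0 at y ∈ {0, 6}; g ≡ 0 at y ∈ ∅; common: ∅.
Collecting: common zeros = ∅, so the count is 0.
Comparison with the Bézout bound: 0 ≤ 4 = deg(f)·deg(g), as expected for curves with no common component (the affine F_7-count falls short of the bound because intersections may lie at infinity, over extension fields, or carry multiplicity).


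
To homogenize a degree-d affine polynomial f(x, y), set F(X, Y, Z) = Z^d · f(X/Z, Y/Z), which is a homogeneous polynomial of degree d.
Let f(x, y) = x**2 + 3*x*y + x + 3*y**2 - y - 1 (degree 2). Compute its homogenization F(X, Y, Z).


F(X, Y, Z) = X**2 + 3*X*Y + X*Z + 3*Y**2 - Y*Z - Z**2

deg(f) = 2.
Substitute x = X/Z, y = Y/Z into f, then multiply by Z^2.
  monomial 1·x^2·y^0 ↦ 1·X^2·Y^0·Z^0.
  monomial 3·x^1·y^1 ↦ 3·X^1·Y^1·Z^0.
  monomial 1·x^1·y^0 ↦ 1·X^1·Y^0·Z^1.
  monomial 3·x^0·y^2 ↦ 3·X^0·Y^2·Z^0.
  monomial -1·x^0·y^1 ↦ -1·X^0·Y^1·Z^1.
  monomial -1·x^0·y^0 ↦ -1·X^0·Y^0·Z^2.
Collecting: F(X, Y, Z) = X**2 + 3*X*Y + X*Z + 3*Y**2 - Y*Z - Z**2.


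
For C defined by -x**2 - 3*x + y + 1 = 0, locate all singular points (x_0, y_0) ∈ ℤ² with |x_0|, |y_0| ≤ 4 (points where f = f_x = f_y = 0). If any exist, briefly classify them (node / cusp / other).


No singular points in the scanned grid; C is smooth there.

Compute partial derivatives:
  f_x = -2*x - 3.
  f_y = 1.
f_y = 1 is a nonzero constant, so f_y never vanishes: no point (x, y) can satisfy f = f_x = f_y = 0. In particular no (x, y) ∈ {−4, ..., 4}² is singular; the curve is smooth.


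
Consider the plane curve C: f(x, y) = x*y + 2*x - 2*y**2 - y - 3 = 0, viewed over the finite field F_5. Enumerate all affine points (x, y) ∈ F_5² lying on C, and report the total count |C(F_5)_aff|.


Affine F_5-points: {(2, 1), (2, 2), (4, 0), (4, 4)}; count = 4.

For each of the 25 pairs (x, y) ∈ F_5², evaluate f(x, y) mod 5. Record the zeros.
  x = 0: [0↦2, 1↦4, 2↦2, 3↦1, 4↦1]  zeros at y ∈ ∅
  x = 1: [0↦4, 1↦2, 2↦1, 3↦1, 4↦2]  zeros at y ∈ ∅
  x = 2: [0↦1, 1↦0, 2↦0, 3↦1, 4↦3]  zeros at y ∈ {1, 2}
  x = 3: [0↦3, 1↦3, 2↦4, 3↦1, 4↦4]  zeros at y ∈ ∅
  x = 4: [0↦0, 1↦1, 2↦3, 3↦1, 4↦0]  zeros at y ∈ {0, 4}
Collecting zeros: affine points = {(2, 1), (2, 2), (4, 0), (4, 4)}.
Total count |C(F_5)_aff| = 4.


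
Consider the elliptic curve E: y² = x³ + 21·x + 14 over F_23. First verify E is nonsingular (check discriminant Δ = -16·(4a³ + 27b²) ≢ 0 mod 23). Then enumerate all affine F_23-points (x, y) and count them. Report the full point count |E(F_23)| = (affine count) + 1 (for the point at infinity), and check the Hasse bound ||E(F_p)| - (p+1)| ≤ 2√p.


Affine points = {(1, 6), (1, 17), (2, 8), (2, 15), (3, 9), (3, 14), (4, 1), (4, 22), (8, 2), (8, 21), (9, 9), (9, 14), (11, 9), (11, 14), (12, 4), (12, 19), (13, 0), (14, 4), (14, 19), (15, 1), (15, 22), (19, 2), (19, 21), (20, 4), (20, 19)}; affine count = 25; |E(F_23)| = 26.

Discriminant check: Δ ∝ 4a³ + 27b² = 4·21³ + 27·14² = 4·9261 + 27·196 ≡ 16 (mod 23). Nonzero ⇒ E is nonsingular.
For each x ∈ F_23, compute rhs = x³ + 21·x + 14 mod 23, then count y ∈ F_23 with y² ≡ rhs.
  x = 0: rhs = 14, matching y values: none (0 points).
  x = 1: rhs = 13, matching y values: 6, 17 (2 points).
  x = 2: rhs = 18, matching y values: 8, 15 (2 points).
  x = 3: rhs = 12, matching y values: 9, 14 (2 points).
  x = 4: rhs = 1, matching y values: 1, 22 (2 points).
  x = 5: rhs = 14, matching y values: none (0 points).
  x = 6: rhs = 11, matching y values: none (0 points).
  x = 7: rhs = 21, matching y values: none (0 points).
  x = 8: rhs = 4, matching y values: 2, 21 (2 points).
  x = 9: rhs = 12, matching y values: 9, 14 (2 points).
  x = 10: rhs = 5, matching y values: none (0 points).
  x = 11: rhs = 12, matching y values: 9, 14 (2 points).
  x = 12: rhs = 16, matching y values: 4, 19 (2 points).
  x = 13: rhs = 0, matching y values: 0 (1 points).
  x = 14: rhs = 16, matching y values: 4, 19 (2 points).
  x = 15: rhs = 1, matching y values: 1, 22 (2 points).
  x = 16: rhs = 7, matching y values: none (0 points).
  x = 17: rhs = 17, matching y values: none (0 points).
  x = 18: rhs = 14, matching y values: none (0 points).
  x = 19: rhs = 4, matching y values: 2, 21 (2 points).
  x = 20: rhs = 16, matching y values: 4, 19 (2 points).
  x = 21: rhs = 10, matching y values: none (0 points).
  x = 22: rhs = 15, matching y values: none (0 points).
Total affine count: 25.
Full point count |E(F_23)| = 25 + 1 = 26.
Hasse bound: |26 − (23+1)| = |2| = 2 ≤ 2√23 ≈ 9.5917 ✓.


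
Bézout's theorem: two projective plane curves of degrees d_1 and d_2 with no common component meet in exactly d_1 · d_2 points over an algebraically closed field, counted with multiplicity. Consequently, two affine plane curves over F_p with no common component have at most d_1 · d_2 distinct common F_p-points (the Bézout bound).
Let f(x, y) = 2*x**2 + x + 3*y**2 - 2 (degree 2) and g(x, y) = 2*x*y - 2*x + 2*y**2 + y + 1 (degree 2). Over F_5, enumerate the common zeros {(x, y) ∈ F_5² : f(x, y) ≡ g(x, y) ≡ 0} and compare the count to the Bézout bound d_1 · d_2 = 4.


Common zeros: {(2, 2), (2, 3)}; count = 2; Bézout bound = 4.

deg(f) = 2, deg(g) = 2, so Bézout bound = 4.
Scan x ∈ F_5. For each x, list the y ∈ F_5 with f(x, y) ≡ 0 and those with g(x, y) ≡ 0 (mod 5); the common zeros in that column are the intersection.
  x = 0: f ≡ 0 at y ∈ {2, 3}; g ≡ 0 at y ∈ ∅; common: ∅.
  x = 1: f ≡ 0 at y ∈ ∅; g ≡ 0 at y ∈ ∅; common: ∅.
  x = 2: f ≡ 0 at y ∈ {2, 3}; g ≡ 0 at y ∈ {2, 3}; common: {2, 3}.
  x = 3: f ≡ 0 at y ∈ ∅; g ≡ 0 at y ∈ {0, 4}; common: ∅.
  x = 4: f ≡ 0 at y ∈ ∅; g ≡ 0 at y ∈ ∅; common: ∅.
Collecting: common zeros = {(2, 2), (2, 3)}, so the count is 2.
Comparison with the Bézout bound: 2 ≤ 4 = deg(f)·deg(g), as expected for curves with no common component (the affine F_5-count falls short of the bound because intersections may lie at infinity, over extension fields, or carry multiplicity).


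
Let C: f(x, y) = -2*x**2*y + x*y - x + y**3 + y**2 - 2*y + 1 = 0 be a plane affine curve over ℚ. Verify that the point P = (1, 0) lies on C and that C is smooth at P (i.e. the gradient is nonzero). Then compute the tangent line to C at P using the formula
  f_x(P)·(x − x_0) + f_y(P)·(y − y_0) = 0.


Tangent line at P: -x - 3*y + 1 = 0.

Step 1: f(1, 0) = 0, so P lies on C.
Step 2: partial derivatives
  f_x(x, y) = -4*x*y + y - 1, f_y(x, y) = -2*x**2 + x + 3*y**2 + 2*y - 2.
  f_x(P) = -1, f_y(P) = -3 (gradient nonzero, so P is smooth).
Step 3: tangent line at P: -1·(x − 1) + -3·(y − 0) = 0.
Expanding: -x - 3*y + 1 = 0.


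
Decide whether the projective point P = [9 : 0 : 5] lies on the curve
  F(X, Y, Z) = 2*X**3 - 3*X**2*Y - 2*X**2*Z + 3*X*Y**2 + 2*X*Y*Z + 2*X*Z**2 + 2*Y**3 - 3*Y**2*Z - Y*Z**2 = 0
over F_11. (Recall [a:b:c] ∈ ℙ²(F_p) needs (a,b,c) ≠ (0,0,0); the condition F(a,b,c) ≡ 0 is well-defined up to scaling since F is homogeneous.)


F(9,0,5) ≡ 9 (mod 11); P is NOT on the curve.

Evaluate F(9, 0, 5) term-by-term (mod 11).
  2*X**3 ↦ 2·729·1·1 = 1458
  -3*X**2*Y ↦ -3·81·0·1 = 0
  -2*X**2*Z ↦ -2·81·1·5 = -810
  3*X*Y**2 ↦ 3·9·0·1 = 0
  2*X*Y*Z ↦ 2·9·0·5 = 0
  2*X*Z**2 ↦ 2·9·1·25 = 450
  2*Y**3 ↦ 2·1·0·1 = 0
  -3*Y**2*Z ↦ -3·1·0·5 = 0
  -Y*Z**2 ↦ -1·1·0·25 = 0
Sum: F(9, 0, 5) = (1458) + (0) + (-810) + (0) + (0) + (450) + (0) + (0) + (0) = 1098.
Reducing mod 11: 1098 ≡ 9 (mod 11).
Since F(a, b, c) ≡ 9 ≠ 0 (mod 11), P does NOT lie on the curve.


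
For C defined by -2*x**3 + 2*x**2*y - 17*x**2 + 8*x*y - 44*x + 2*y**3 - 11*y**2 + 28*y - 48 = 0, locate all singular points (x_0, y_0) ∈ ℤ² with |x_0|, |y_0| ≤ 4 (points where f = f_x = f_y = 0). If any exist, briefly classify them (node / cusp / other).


Singular points: {(-2, 2)}; classification: node.

Compute partial derivatives:
  f_x = -6*x**2 + 4*x*y - 34*x + 8*y - 44.
  f_y = 2*x**2 + 8*x + 6*y**2 - 22*y + 28.
Scan x_0 ∈ {−4, ..., 4}. For each x_0, f_y(x_0, y) is a polynomial in y; find its integer roots y ∈ {−4, ..., 4}, then test f_x and f at those candidates.
  x = -4: f_y(-4, y) = 6*y**2 - 22*y + 28; no integer root y with |y| ≤ 4.
  x = -3: f_y(-3, y) = 6*y**2 - 22*y + 22; no integer root y with |y| ≤ 4.
  x = -2: f_y(-2, y) = 6*y**2 - 22*y + 20; vanishes at y ∈ {2}. (-2, 2): f_x = 0, f = 0 — SINGULAR.
  x = -1: f_y(-1, y) = 6*y**2 - 22*y + 22; no integer root y with |y| ≤ 4.
  x = 0: f_y(0, y) = 6*y**2 - 22*y + 28; no integer root y with |y| ≤ 4.
  x = 1: f_y(1, y) = 6*y**2 - 22*y + 38; no integer root y with |y| ≤ 4.
  x = 2: f_y(2, y) = 6*y**2 - 22*y + 52; no integer root y with |y| ≤ 4.
  x = 3: f_y(3, y) = 6*y**2 - 22*y + 70; no integer root y with |y| ≤ 4.
  x = 4: f_y(4, y) = 6*y**2 - 22*y + 92; no integer root y with |y| ≤ 4.
Only singular point on the grid: (-2, 2).
Classify: substitute x = -2 + u, y = 2 + v and expand: f = -2*u**3 + 2*u**2*v - u**2 + 2*v**3 + v**2.
No constant or linear terms (consistent with a singular point). Quadratic part: -u**2 + v**2. Cubic part: -2*u**3 + 2*u**2*v + 2*v**3.
The quadratic part v**2 - u**2 = (v − u)(v + u) splits into two distinct linear factors, so there are two distinct tangent lines y − 2 = ±(x − -2) — this is a node (ordinary double point).
Classification: node.


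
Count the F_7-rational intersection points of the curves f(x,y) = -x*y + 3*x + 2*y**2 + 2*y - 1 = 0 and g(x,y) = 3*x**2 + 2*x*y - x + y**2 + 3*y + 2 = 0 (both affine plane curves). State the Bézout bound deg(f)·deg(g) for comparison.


Common zeros: ∅; count = 0; Bézout bound = 4.

deg(f) = 2, deg(g) = 2, so Bézout bound = 4.
Scan x ∈ F_7. For each x, list the y ∈ F_7 with f(x, y) ≡ 0 and those with g(x, y) ≡ 0 (mod 7); the common zeros in that column are the intersection.
  x = 0: f ≡ 0 at y ∈ ∅; g ≡ 0 at y ∈ {5, 6}; common: ∅.
  x = 1: f ≡ 0 at y ∈ ∅; g ≡ 0 at y ∈ {3, 6}; common: ∅.
  x = 2: f ≡ 0 at y ∈ {1, 6}; g ≡ 0 at y ∈ {3, 4}; common: ∅.
  x = 3: f ≡ 0 at y ∈ {2}; g ≡ 0 at y ∈ ∅; common: ∅.
  x = 4: f ≡ 0 at y ∈ {4}; g ≡ 0 at y ∈ {5}; common: ∅.
  x = 5: f ≡ 0 at y ∈ {0, 5}; g ≡ 0 at y ∈ {4}; common: ∅.
  x = 6: f ≡ 0 at y ∈ ∅; g ≡ 0 at y ∈ ∅; common: ∅.
Collecting: common zeros = ∅, so the count is 0.
Comparison with the Bézout bound: 0 ≤ 4 = deg(f)·deg(g), as expected for curves with no common component (the affine F_7-count falls short of the bound because intersections may lie at infinity, over extension fields, or carry multiplicity).


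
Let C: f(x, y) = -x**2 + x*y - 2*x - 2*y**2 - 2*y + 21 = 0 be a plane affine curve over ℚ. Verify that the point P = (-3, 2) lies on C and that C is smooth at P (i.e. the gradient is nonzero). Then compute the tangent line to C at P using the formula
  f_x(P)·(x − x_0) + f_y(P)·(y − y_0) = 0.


Tangent line at P: 6*x - 13*y + 44 = 0.

Step 1: f(-3, 2) = 0, so P lies on C.
Step 2: partial derivatives
  f_x(x, y) = -2*x + y - 2, f_y(x, y) = x - 4*y - 2.
  f_x(P) = 6, f_y(P) = -13 (gradient nonzero, so P is smooth).
Step 3: tangent line at P: 6·(x − -3) + -13·(y − 2) = 0.
Expanding: 6*x - 13*y + 44 = 0.


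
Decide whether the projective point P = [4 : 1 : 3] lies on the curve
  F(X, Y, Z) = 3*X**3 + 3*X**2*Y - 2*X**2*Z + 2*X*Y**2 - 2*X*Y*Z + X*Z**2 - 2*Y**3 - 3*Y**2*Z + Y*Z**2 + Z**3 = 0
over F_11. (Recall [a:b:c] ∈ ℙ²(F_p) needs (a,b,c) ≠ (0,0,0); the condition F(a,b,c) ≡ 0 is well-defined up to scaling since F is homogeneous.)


F(4,1,3) ≡ 2 (mod 11); P is NOT on the curve.

Evaluate F(4, 1, 3) term-by-term (mod 11).
  3*X**3 ↦ 3·64·1·1 = 192
  3*X**2*Y ↦ 3·16·1·1 = 48
  -2*X**2*Z ↦ -2·16·1·3 = -96
  2*X*Y**2 ↦ 2·4·1·1 = 8
  -2*X*Y*Z ↦ -2·4·1·3 = -24
  X*Z**2 ↦ 1·4·1·9 = 36
  -2*Y**3 ↦ -2·1·1·1 = -2
  -3*Y**2*Z ↦ -3·1·1·3 = -9
  Y*Z**2 ↦ 1·1·1·9 = 9
  Z**3 ↦ 1·1·1·27 = 27
Sum: F(4, 1, 3) = (192) + (48) + (-96) + (8) + (-24) + (36) + (-2) + (-9) + (9) + (27) = 189.
Reducing mod 11: 189 ≡ 2 (mod 11).
Since F(a, b, c) ≡ 2 ≠ 0 (mod 11), P does NOT lie on the curve.


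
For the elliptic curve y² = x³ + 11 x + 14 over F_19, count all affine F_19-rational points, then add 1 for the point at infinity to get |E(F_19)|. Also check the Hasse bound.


Affine points = {(1, 8), (1, 11), (2, 5), (2, 14), (3, 6), (3, 13), (5, 2), (5, 17), (6, 7), (6, 12), (7, 4), (7, 15), (8, 5), (8, 14), (9, 5), (9, 14), (13, 6), (13, 13), (14, 9), (14, 10), (15, 1), (15, 18), (16, 7), (16, 12)}; affine count = 24; |E(F_19)| = 25.

Discriminant check: Δ ∝ 4a³ + 27b² = 4·11³ + 27·14² = 4·1331 + 27·196 ≡ 14 (mod 19). Nonzero ⇒ E is nonsingular.
For each x ∈ F_19, compute rhs = x³ + 11·x + 14 mod 19, then count y ∈ F_19 with y² ≡ rhs.
  x = 0: rhs = 14, matching y values: none (0 points).
  x = 1: rhs = 7, matching y values: 8, 11 (2 points).
  x = 2: rhs = 6, matching y values: 5, 14 (2 points).
  x = 3: rhs = 17, matching y values: 6, 13 (2 points).
  x = 4: rhs = 8, matching y values: none (0 points).
  x = 5: rhs = 4, matching y values: 2, 17 (2 points).
  x = 6: rhs = 11, matching y values: 7, 12 (2 points).
  x = 7: rhs = 16, matching y values: 4, 15 (2 points).
  x = 8: rhs = 6, matching y values: 5, 14 (2 points).
  x = 9: rhs = 6, matching y values: 5, 14 (2 points).
  x = 10: rhs = 3, matching y values: none (0 points).
  x = 11: rhs = 3, matching y values: none (0 points).
  x = 12: rhs = 12, matching y values: none (0 points).
  x = 13: rhs = 17, matching y values: 6, 13 (2 points).
  x = 14: rhs = 5, matching y values: 9, 10 (2 points).
  x = 15: rhs = 1, matching y values: 1, 18 (2 points).
  x = 16: rhs = 11, matching y values: 7, 12 (2 points).
  x = 17: rhs = 3, matching y values: none (0 points).
  x = 18: rhs = 2, matching y values: none (0 points).
Total affine count: 24.
Full point count |E(F_19)| = 24 + 1 = 25.
Hasse bound: |25 − (19+1)| = |5| = 5 ≤ 2√19 ≈ 8.7178 ✓.


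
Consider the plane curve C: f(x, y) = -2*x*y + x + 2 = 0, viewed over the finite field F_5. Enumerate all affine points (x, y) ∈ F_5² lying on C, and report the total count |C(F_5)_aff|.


Affine F_5-points: {(1, 4), (2, 1), (3, 0), (4, 2)}; count = 4.

For each of the 25 pairs (x, y) ∈ F_5², evaluate f(x, y) mod 5. Record the zeros.
  x = 0: [0↦2, 1↦2, 2↦2, 3↦2, 4↦2]  zeros at y ∈ ∅
  x = 1: [0↦3, 1↦1, 2↦4, 3↦2, 4↦0]  zeros at y ∈ {4}
  x = 2: [0↦4, 1↦0, 2↦1, 3↦2, 4↦3]  zeros at y ∈ {1}
  x = 3: [0↦0, 1↦4, 2↦3, 3↦2, 4↦1]  zeros at y ∈ {0}
  x = 4: [0↦1, 1↦3, 2↦0, 3↦2, 4↦4]  zeros at y ∈ {2}
Collecting zeros: affine points = {(1, 4), (2, 1), (3, 0), (4, 2)}.
Total count |C(F_5)_aff| = 4.


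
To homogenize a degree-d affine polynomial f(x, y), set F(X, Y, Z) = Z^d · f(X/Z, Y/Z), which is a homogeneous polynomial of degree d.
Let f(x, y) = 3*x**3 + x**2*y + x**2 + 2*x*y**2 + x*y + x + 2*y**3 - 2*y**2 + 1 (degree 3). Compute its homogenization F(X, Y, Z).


F(X, Y, Z) = 3*X**3 + X**2*Y + X**2*Z + 2*X*Y**2 + X*Y*Z + X*Z**2 + 2*Y**3 - 2*Y**2*Z + Z**3

deg(f) = 3.
Substitute x = X/Z, y = Y/Z into f, then multiply by Z^3.
  monomial 3·x^3·y^0 ↦ 3·X^3·Y^0·Z^0.
  monomial 1·x^2·y^1 ↦ 1·X^2·Y^1·Z^0.
  monomial 1·x^2·y^0 ↦ 1·X^2·Y^0·Z^1.
  monomial 2·x^1·y^2 ↦ 2·X^1·Y^2·Z^0.
  monomial 1·x^1·y^1 ↦ 1·X^1·Y^1·Z^1.
  monomial 1·x^1·y^0 ↦ 1·X^1·Y^0·Z^2.
  monomial 2·x^0·y^3 ↦ 2·X^0·Y^3·Z^0.
  monomial -2·x^0·y^2 ↦ -2·X^0·Y^2·Z^1.
  monomial 1·x^0·y^0 ↦ 1·X^0·Y^0·Z^3.
Collecting: F(X, Y, Z) = 3*X**3 + X**2*Y + X**2*Z + 2*X*Y**2 + X*Y*Z + X*Z**2 + 2*Y**3 - 2*Y**2*Z + Z**3.


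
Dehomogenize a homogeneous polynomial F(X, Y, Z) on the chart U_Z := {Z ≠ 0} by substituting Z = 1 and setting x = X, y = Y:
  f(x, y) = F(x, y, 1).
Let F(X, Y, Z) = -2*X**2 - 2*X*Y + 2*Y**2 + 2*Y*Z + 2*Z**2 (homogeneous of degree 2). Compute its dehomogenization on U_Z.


f(x, y) = -2*x**2 - 2*x*y + 2*y**2 + 2*y + 2

On U_Z we set Z = 1. Each monomial c·X^i·Y^j·Z^k in F becomes c·x^i·y^j·1^k = c·x^i·y^j.
Substituting Z = 1: F(X, Y, 1) = -2*x**2 - 2*x*y + 2*y**2 + 2*y + 2.
Note: deg(f) ≤ deg(F) = 2; strict inequality happens when F is divisible by Z (lost terms).


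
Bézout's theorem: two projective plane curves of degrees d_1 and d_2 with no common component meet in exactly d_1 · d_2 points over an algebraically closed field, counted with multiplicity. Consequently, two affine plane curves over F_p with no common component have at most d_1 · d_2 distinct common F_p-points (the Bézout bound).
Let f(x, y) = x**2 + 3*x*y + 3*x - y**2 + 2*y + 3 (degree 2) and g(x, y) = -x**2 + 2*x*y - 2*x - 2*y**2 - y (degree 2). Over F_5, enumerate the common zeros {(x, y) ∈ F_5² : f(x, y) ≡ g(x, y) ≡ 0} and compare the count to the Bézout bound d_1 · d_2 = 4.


Common zeros: {(2, 2)}; count = 1; Bézout bound = 4.

deg(f) = 2, deg(g) = 2, so Bézout bound = 4.
Scan x ∈ F_5. For each x, list the y ∈ F_5 with f(x, y) ≡ 0 and those with g(x, y) ≡ 0 (mod 5); the common zeros in that column are the intersection.
  x = 0: f ≡ 0 at y ∈ {3, 4}; g ≡ 0 at y ∈ {0, 2}; common: ∅.
  x = 1: f ≡ 0 at y ∈ ∅; g ≡ 0 at y ∈ ∅; common: ∅.
  x = 2: f ≡ 0 at y ∈ {1, 2}; g ≡ 0 at y ∈ {2}; common: {2}.
  x = 3: f ≡ 0 at y ∈ {3}; g ≡ 0 at y ∈ {0}; common: ∅.
  x = 4: f ≡ 0 at y ∈ {2}; g ≡ 0 at y ∈ ∅; common: ∅.
Collecting: common zeros = {(2, 2)}, so the count is 1.
Comparison with the Bézout bound: 1 ≤ 4 = deg(f)·deg(g), as expected for curves with no common component (the affine F_5-count falls short of the bound because intersections may lie at infinity, over extension fields, or carry multiplicity).


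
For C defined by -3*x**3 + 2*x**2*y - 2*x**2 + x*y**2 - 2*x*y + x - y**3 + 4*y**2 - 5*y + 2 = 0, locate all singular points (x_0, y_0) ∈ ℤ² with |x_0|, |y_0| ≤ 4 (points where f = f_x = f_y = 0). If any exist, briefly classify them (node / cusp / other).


Singular points: {(0, 1)}; classification: cusp.

Compute partial derivatives:
  f_x = -9*x**2 + 4*x*y - 4*x + y**2 - 2*y + 1.
  f_y = 2*x**2 + 2*x*y - 2*x - 3*y**2 + 8*y - 5.
Scan x_0 ∈ {−4, ..., 4}. For each x_0, f_y(x_0, y) is a polynomial in y; find its integer roots y ∈ {−4, ..., 4}, then test f_x and f at those candidates.
  x = -4: f_y(-4, y) = 35 - 3*y**2; no integer root y with |y| ≤ 4.
  x = -3: f_y(-3, y) = -3*y**2 + 2*y + 19; no integer root y with |y| ≤ 4.
  x = -2: f_y(-2, y) = -3*y**2 + 4*y + 7; vanishes at y ∈ {-1}. (-2, -1): f_x = -16 ≠ 0.
  x = -1: f_y(-1, y) = -3*y**2 + 6*y - 1; no integer root y with |y| ≤ 4.
  x = 0: f_y(0, y) = -3*y**2 + 8*y - 5; vanishes at y ∈ {1}. (0, 1): f_x = 0, f = 0 — SINGULAR.
  x = 1: f_y(1, y) = -3*y**2 + 10*y - 5; no integer root y with |y| ≤ 4.
  x = 2: f_y(2, y) = -3*y**2 + 12*y - 1; no integer root y with |y| ≤ 4.
  x = 3: f_y(3, y) = -3*y**2 + 14*y + 7; no integer root y with |y| ≤ 4.
  x = 4: f_y(4, y) = -3*y**2 + 16*y + 19; vanishes at y ∈ {-1}. (4, -1): f_x = -172 ≠ 0.
Only singular point on the grid: (0, 1).
Classify: substitute x = 0 + u, y = 1 + v and expand: f = -3*u**3 + 2*u**2*v + u*v**2 - v**3 + v**2.
No constant or linear terms (consistent with a singular point). Quadratic part: v**2. Cubic part: -3*u**3 + 2*u**2*v + u*v**2 - v**3.
The quadratic part v**2 is a perfect square, so there is a single (double) tangent line v = 0, i.e. y = 1. Restricting the cubic part to that line (v = 0) leaves -3*u**3 ≠ 0, so f is not divisible by v and the branch is v² ≈ 3*u**3 to lowest order — this is a cusp.
Classification: cusp.


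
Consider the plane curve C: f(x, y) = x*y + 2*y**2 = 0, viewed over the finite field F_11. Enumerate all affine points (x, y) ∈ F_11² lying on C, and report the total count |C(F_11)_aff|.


Affine F_11-points: {(0, 0), (1, 0), (1, 5), (2, 0), (2, 10), (3, 0), (3, 4), (4, 0), (4, 9), (5, 0), (5, 3), (6, 0), (6, 8), (7, 0), (7, 2), (8, 0), (8, 7), (9, 0), (9, 1), (10, 0), (10, 6)}; count = 21.

For each of the 121 pairs (x, y) ∈ F_11², evaluate f(x, y) mod 11. Record the zeros.
  x = 0: [0↦0, 1↦2, 2↦8, 3↦7, 4↦10, 5↦6, 6↦6, 7↦10, 8↦7, 9↦8, 10↦2]  zeros at y ∈ {0}
  x = 1: [0↦0, 1↦3, 2↦10, 3↦10, 4↦3, 5↦0, 6↦1, 7↦6, 8↦4, 9↦6, 10↦1]  zeros at y ∈ {0, 5}
  x = 2: [0↦0, 1↦4, 2↦1, 3↦2, 4↦7, 5↦5, 6↦7, 7↦2, 8↦1, 9↦4, 10↦0]  zeros at y ∈ {0, 10}
  x = 3: [0↦0, 1↦5, 2↦3, 3↦5, 4↦0, 5↦10, 6↦2, 7↦9, 8↦9, 9↦2, 10↦10]  zeros at y ∈ {0, 4}
  x = 4: [0↦0, 1↦6, 2↦5, 3↦8, 4↦4, 5↦4, 6↦8, 7↦5, 8↦6, 9↦0, 10↦9]  zeros at y ∈ {0, 9}
  x = 5: [0↦0, 1↦7, 2↦7, 3↦0, 4↦8, 5↦9, 6↦3, 7↦1, 8↦3, 9↦9, 10↦8]  zeros at y ∈ {0, 3}
  x = 6: [0↦0, 1↦8, 2↦9, 3↦3, 4↦1, 5↦3, 6↦9, 7↦8, 8↦0, 9↦7, 10↦7]  zeros at y ∈ {0, 8}
  x = 7: [0↦0, 1↦9, 2↦0, 3↦6, 4↦5, 5↦8, 6↦4, 7↦4, 8↦8, 9↦5, 10↦6]  zeros at y ∈ {0, 2}
  x = 8: [0↦0, 1↦10, 2↦2, 3↦9, 4↦9, 5↦2, 6↦10, 7↦0, 8↦5, 9↦3, 10↦5]  zeros at y ∈ {0, 7}
  x = 9: [0↦0, 1↦0, 2↦4, 3↦1, 4↦2, 5↦7, 6↦5, 7↦7, 8↦2, 9↦1, 10↦4]  zeros at y ∈ {0, 1}
  x = 10: [0↦0, 1↦1, 2↦6, 3↦4, 4↦6, 5↦1, 6↦0, 7↦3, 8↦10, 9↦10, 10↦3]  zeros at y ∈ {0, 6}
Collecting zeros: affine points = {(0, 0), (1, 0), (1, 5), (2, 0), (2, 10), (3, 0), (3, 4), (4, 0), (4, 9), (5, 0), (5, 3), (6, 0), (6, 8), (7, 0), (7, 2), (8, 0), (8, 7), (9, 0), (9, 1), (10, 0), (10, 6)}.
Total count |C(F_11)_aff| = 21.


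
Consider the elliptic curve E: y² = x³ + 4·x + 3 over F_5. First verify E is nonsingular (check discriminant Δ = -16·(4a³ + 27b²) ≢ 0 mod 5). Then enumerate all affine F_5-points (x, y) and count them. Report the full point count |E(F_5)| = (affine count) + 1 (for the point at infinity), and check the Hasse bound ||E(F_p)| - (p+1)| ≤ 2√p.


Affine points = {(2, 2), (2, 3)}; affine count = 2; |E(F_5)| = 3.

Discriminant check: Δ ∝ 4a³ + 27b² = 4·4³ + 27·3² = 4·64 + 27·9 ≡ 4 (mod 5). Nonzero ⇒ E is nonsingular.
For each x ∈ F_5, compute rhs = x³ + 4·x + 3 mod 5, then count y ∈ F_5 with y² ≡ rhs.
  x = 0: rhs = 3, matching y values: none (0 points).
  x = 1: rhs = 3, matching y values: none (0 points).
  x = 2: rhs = 4, matching y values: 2, 3 (2 points).
  x = 3: rhs = 2, matching y values: none (0 points).
  x = 4: rhs = 3, matching y values: none (0 points).
Total affine count: 2.
Full point count |E(F_5)| = 2 + 1 = 3.
Hasse bound: |3 − (5+1)| = |-3| = 3 ≤ 2√5 ≈ 4.4721 ✓.


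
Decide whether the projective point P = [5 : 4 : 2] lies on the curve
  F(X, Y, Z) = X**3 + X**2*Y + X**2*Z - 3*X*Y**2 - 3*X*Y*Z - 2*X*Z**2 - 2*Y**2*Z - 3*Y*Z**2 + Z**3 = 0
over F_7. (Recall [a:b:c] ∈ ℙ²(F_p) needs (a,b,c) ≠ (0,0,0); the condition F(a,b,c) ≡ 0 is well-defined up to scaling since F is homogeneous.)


F(5,4,2) ≡ 2 (mod 7); P is NOT on the curve.

Evaluate F(5, 4, 2) term-by-term (mod 7).
  X**3 ↦ 1·125·1·1 = 125
  X**2*Y ↦ 1·25·4·1 = 100
  X**2*Z ↦ 1·25·1·2 = 50
  -3*X*Y**2 ↦ -3·5·16·1 = -240
  -3*X*Y*Z ↦ -3·5·4·2 = -120
  -2*X*Z**2 ↦ -2·5·1·4 = -40
  -2*Y**2*Z ↦ -2·1·16·2 = -64
  -3*Y*Z**2 ↦ -3·1·4·4 = -48
  Z**3 ↦ 1·1·1·8 = 8
Sum: F(5, 4, 2) = (125) + (100) + (50) + (-240) + (-120) + (-40) + (-64) + (-48) + (8) = -229.
Reducing mod 7: -229 ≡ 2 (mod 7).
Since F(a, b, c) ≡ 2 ≠ 0 (mod 7), P does NOT lie on the curve.


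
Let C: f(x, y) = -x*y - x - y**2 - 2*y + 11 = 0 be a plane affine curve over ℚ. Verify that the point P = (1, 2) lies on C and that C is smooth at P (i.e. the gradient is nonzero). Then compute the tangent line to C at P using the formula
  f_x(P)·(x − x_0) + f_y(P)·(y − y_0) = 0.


Tangent line at P: -3*x - 7*y + 17 = 0.

Step 1: f(1, 2) = 0, so P lies on C.
Step 2: partial derivatives
  f_x(x, y) = -y - 1, f_y(x, y) = -x - 2*y - 2.
  f_x(P) = -3, f_y(P) = -7 (gradient nonzero, so P is smooth).
Step 3: tangent line at P: -3·(x − 1) + -7·(y − 2) = 0.
Expanding: -3*x - 7*y + 17 = 0.


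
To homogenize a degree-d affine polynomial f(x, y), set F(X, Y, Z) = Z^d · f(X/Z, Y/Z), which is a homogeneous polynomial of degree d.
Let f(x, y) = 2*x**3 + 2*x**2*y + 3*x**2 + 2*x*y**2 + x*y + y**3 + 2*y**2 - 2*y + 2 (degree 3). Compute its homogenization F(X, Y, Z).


F(X, Y, Z) = 2*X**3 + 2*X**2*Y + 3*X**2*Z + 2*X*Y**2 + X*Y*Z + Y**3 + 2*Y**2*Z - 2*Y*Z**2 + 2*Z**3

deg(f) = 3.
Substitute x = X/Z, y = Y/Z into f, then multiply by Z^3.
  monomial 2·x^3·y^0 ↦ 2·X^3·Y^0·Z^0.
  monomial 2·x^2·y^1 ↦ 2·X^2·Y^1·Z^0.
  monomial 3·x^2·y^0 ↦ 3·X^2·Y^0·Z^1.
  monomial 2·x^1·y^2 ↦ 2·X^1·Y^2·Z^0.
  monomial 1·x^1·y^1 ↦ 1·X^1·Y^1·Z^1.
  monomial 1·x^0·y^3 ↦ 1·X^0·Y^3·Z^0.
  monomial 2·x^0·y^2 ↦ 2·X^0·Y^2·Z^1.
  monomial -2·x^0·y^1 ↦ -2·X^0·Y^1·Z^2.
  monomial 2·x^0·y^0 ↦ 2·X^0·Y^0·Z^3.
Collecting: F(X, Y, Z) = 2*X**3 + 2*X**2*Y + 3*X**2*Z + 2*X*Y**2 + X*Y*Z + Y**3 + 2*Y**2*Z - 2*Y*Z**2 + 2*Z**3.
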